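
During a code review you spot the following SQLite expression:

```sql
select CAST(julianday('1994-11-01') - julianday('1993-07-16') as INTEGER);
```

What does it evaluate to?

473

15 days remain in July 1993 after the 16th (31 − 16).
Full months from August 1993 through October 1994 contribute their day counts.
Then 1 day into November 1994.
Total: 15 + 31 + 30 + 31 + 30 + 31 + 31 + 28 + 31 + 30 + 31 + 30 + 31 + 31 + 30 + 31 + 1 = 473.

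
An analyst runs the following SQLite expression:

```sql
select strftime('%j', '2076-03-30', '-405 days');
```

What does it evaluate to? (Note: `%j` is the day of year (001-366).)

First apply '-405 days': 2076-03-30 → 2075-02-19.
Day-of-year for 2075-02-19: days since 2075-01-01 inclusive = 50, zero-padded to 050.

050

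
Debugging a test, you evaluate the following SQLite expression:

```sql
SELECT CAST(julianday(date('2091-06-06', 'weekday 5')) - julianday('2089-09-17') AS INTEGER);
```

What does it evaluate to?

629

`weekday 5` advances to the next Friday; 2091-06-06 is a Wednesday, so it moves forward to 2091-06-08.
13 days remain in September 2089 after the 17th (30 − 17).
Full months from October 2089 through May 2091 contribute their day counts.
Then 8 days into June 2091.
Total: 13 + 31 + 30 + 31 + 31 + 28 + 31 + 30 + 31 + 30 + 31 + 31 + 30 + 31 + 30 + 31 + 31 + 28 + 31 + 30 + 31 + 8 = 629.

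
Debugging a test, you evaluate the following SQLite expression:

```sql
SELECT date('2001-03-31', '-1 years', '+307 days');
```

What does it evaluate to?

2001-02-01

Adding -1 year to 2001-03-31 gives 2000-03-31.
Applying '+307 days' to 2000-03-31: counting 307 days forward gives 2001-02-01.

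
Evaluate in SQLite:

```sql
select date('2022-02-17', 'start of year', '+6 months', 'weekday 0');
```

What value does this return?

`start of year` rewinds 2022-02-17 to 2022-01-01.
Adding +6 months to 2022-01-01 gives 2022-07-01.
`weekday 0` advances to the next Sunday; 2022-07-01 is a Friday, so it moves forward to 2022-07-03.

2022-07-03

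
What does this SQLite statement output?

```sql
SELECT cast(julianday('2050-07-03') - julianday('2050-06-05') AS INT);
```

25 days remain in June 2050 after the 5th (30 − 5).
Then 3 days into July 2050.
Total: 25 + 3 = 28.

28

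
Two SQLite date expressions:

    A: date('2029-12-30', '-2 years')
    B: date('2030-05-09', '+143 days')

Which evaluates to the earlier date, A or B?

A

A = 2027-12-30.
B = 2030-09-29.
A is earlier.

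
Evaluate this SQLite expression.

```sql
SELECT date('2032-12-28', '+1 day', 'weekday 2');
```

Advancing 1 more day within December lands on 2032-12-29.
`weekday 2` advances to the next Tuesday; 2032-12-29 is a Wednesday, so it moves forward to 2033-01-04.

2033-01-04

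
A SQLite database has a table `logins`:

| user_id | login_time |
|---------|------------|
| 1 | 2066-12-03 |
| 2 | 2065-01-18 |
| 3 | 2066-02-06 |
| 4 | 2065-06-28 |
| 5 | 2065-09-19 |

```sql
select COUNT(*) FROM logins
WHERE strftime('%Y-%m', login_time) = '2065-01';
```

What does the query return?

Rows with year-month 2065-01: 2065-01-18 → 1.

1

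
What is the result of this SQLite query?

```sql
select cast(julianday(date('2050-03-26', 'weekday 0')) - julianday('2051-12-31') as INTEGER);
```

`weekday 0` advances to the next Sunday; 2050-03-26 is a Saturday, so it moves forward to 2050-03-27.
4 days remain in March 2050 after the 27th (31 − 27).
Full months from April 2050 through November 2051 contribute their day counts.
Then 31 days into December 2051.
Total: 4 + 30 + 31 + 30 + 31 + 31 + 30 + 31 + 30 + 31 + 31 + 28 + 31 + 30 + 31 + 30 + 31 + 31 + 30 + 31 + 30 + 31 = 644.
The subtraction is earlier − later, so the result is −644 → -644.

-644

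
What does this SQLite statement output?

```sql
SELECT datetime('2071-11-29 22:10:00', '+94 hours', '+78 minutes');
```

+94 hours from 2071-11-29 22:10:00 is 2071-12-03 20:10:00 (crosses midnight).
78 minutes = 1h 18m; +78 minutes from 2071-12-03 20:10:00 is 2071-12-03 21:28:00.

2071-12-03 21:28:00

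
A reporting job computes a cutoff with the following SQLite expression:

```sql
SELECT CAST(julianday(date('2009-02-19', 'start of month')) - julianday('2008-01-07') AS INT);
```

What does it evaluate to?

391

`start of month` rewinds 2009-02-19 to 2009-02-01.
24 days remain in January 2008 after the 7th (31 − 7).
Full months from February 2008 through January 2009 contribute their day counts.
Then 1 day into February 2009.
Total: 24 + 29 + 31 + 30 + 31 + 30 + 31 + 31 + 30 + 31 + 30 + 31 + 31 + 1 = 391.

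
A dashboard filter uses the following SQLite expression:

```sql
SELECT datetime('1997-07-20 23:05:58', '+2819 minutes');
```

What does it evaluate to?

1997-07-22 22:04:58

2819 minutes = 46h 59m; +2819 minutes from 1997-07-20 23:05:58 is 1997-07-22 22:04:58 (crosses midnight).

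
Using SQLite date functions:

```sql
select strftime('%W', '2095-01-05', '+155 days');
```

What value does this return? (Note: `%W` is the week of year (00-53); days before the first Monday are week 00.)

First apply '+155 days': 2095-01-05 → 2095-06-09.
2095-06-09 is a Thursday. SQLite's %W counts Mondays since the year started; the result is 23.

23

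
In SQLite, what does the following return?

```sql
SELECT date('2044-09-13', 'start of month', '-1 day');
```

2044-08-31

`start of month` rewinds 2044-09-13 to 2044-09-01.
Going back 1 day from 2044-09-01 reaches 2044-08-31 (last day of August, 31 days).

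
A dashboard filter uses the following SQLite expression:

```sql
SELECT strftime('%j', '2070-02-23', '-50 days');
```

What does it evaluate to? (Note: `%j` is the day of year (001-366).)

004

First apply '-50 days': 2070-02-23 → 2070-01-04.
Day-of-year for 2070-01-04: days since 2070-01-01 inclusive = 4, zero-padded to 004.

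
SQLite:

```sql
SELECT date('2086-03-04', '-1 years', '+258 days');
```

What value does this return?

2085-11-17

Adding -1 year to 2086-03-04 gives 2085-03-04.
Applying '+258 days' to 2085-03-04: counting 258 days forward gives 2085-11-17.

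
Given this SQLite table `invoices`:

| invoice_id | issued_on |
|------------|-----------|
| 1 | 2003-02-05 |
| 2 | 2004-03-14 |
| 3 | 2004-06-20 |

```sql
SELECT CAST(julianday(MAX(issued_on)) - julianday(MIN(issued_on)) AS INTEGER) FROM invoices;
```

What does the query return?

501

MIN = 2003-02-05, MAX = 2004-06-20.
23 days remain in February 2003 after the 5th (28 − 5).
Full months from March 2003 through May 2004 contribute their day counts.
Then 20 days into June 2004.
Total: 23 + 31 + 30 + 31 + 30 + 31 + 31 + 30 + 31 + 30 + 31 + 31 + 29 + 31 + 30 + 31 + 20 = 501.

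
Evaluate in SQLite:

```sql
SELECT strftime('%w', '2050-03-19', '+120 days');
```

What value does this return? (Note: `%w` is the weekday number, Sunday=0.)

0

First apply '+120 days': 2050-03-19 → 2050-07-17.
2050-07-17 is a Sunday; with Sunday=0 that is 0.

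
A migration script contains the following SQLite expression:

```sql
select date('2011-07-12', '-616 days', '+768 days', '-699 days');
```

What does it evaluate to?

Applying '-616 days' to 2011-07-12: counting 616 days back gives 2009-11-03.
Applying '+768 days' to 2009-11-03: counting 768 days forward gives 2011-12-11.
Applying '-699 days' to 2011-12-11: counting 699 days back gives 2010-01-11.

2010-01-11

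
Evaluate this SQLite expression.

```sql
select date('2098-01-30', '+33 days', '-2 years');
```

January 2098 has 31 days; 1 remain after the 30th, so 2 days reach 2098-02-01.
February 2098 has 28 days; 27 remain after the 1st, so 28 days reach 2098-03-01.
Advancing 3 more days within March lands on 2098-03-04.
Adding -2 years to 2098-03-04 gives 2096-03-04.

2096-03-04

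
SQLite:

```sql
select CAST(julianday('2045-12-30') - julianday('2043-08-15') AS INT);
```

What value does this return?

868

16 days remain in August 2043 after the 15th (31 − 15).
Full months from September 2043 through November 2045 contribute their day counts.
Then 30 days into December 2045.
Total: 16 + 30 + 31 + 30 + 31 + 31 + 29 + 31 + 30 + 31 + 30 + 31 + 31 + 30 + 31 + 30 + 31 + 31 + 28 + 31 + 30 + 31 + 30 + 31 + 31 + 30 + 31 + 30 + 30 = 868.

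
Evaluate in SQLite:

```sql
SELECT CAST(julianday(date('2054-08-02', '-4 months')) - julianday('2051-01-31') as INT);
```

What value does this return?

Adding -4 months to 2054-08-02 gives 2054-04-02.
0 days remain in January 2051 after the 31st (31 − 31).
Full months from February 2051 through March 2054 contribute their day counts.
Then 2 days into April 2054.
Total: 0 + 28 + 31 + 30 + 31 + 30 + 31 + 31 + 30 + 31 + 30 + 31 + 31 + 29 + 31 + 30 + 31 + 30 + 31 + 31 + 30 + 31 + 30 + 31 + 31 + 28 + 31 + 30 + 31 + 30 + 31 + 31 + 30 + 31 + 30 + 31 + 31 + 28 + 31 + 2 = 1157.

1157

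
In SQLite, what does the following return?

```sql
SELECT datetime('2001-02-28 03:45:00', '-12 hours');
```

2001-02-27 15:45:00

-12 hours from 2001-02-28 03:45:00 is 2001-02-27 15:45:00 (crosses midnight).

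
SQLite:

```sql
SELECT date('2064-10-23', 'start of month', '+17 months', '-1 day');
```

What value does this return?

2066-02-28

`start of month` rewinds 2064-10-23 to 2064-10-01.
Adding +17 months to 2064-10-01 gives 2066-03-01.
Going back 1 day from 2066-03-01 reaches 2066-02-28 (last day of February, 28 days).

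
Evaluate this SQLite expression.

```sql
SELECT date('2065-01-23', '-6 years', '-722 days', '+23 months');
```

Adding -6 years to 2065-01-23 gives 2059-01-23.
Applying '-722 days' to 2059-01-23: counting 722 days back gives 2057-01-31.
Adding +23 months to 2057-01-31 gives 2058-12-31.

2058-12-31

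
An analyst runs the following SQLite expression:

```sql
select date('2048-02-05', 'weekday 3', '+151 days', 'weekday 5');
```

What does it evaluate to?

`weekday 3` advances to the next Wednesday; 2048-02-05 is already a Wednesday, so it stays at 2048-02-05.
Applying '+151 days' to 2048-02-05: counting 151 days forward gives 2048-07-05.
`weekday 5` advances to the next Friday; 2048-07-05 is a Sunday, so it moves forward to 2048-07-10.

2048-07-10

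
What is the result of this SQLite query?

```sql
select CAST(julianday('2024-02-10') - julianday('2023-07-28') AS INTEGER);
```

3 days remain in July 2023 after the 28th (31 − 28).
Full months from August 2023 through January 2024 contribute their day counts.
Then 10 days into February 2024.
Total: 3 + 31 + 30 + 31 + 30 + 31 + 31 + 10 = 197.

197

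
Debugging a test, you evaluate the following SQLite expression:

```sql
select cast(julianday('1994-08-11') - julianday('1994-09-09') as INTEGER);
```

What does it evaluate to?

-29

20 days remain in August 1994 after the 11th (31 − 11).
Then 9 days into September 1994.
Total: 20 + 9 = 29.
The subtraction is earlier − later, so the result is −29 → -29.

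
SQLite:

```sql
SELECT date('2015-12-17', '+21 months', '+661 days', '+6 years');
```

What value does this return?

Adding +21 months to 2015-12-17 gives 2017-09-17.
Applying '+661 days' to 2017-09-17: counting 661 days forward gives 2019-07-10.
Adding +6 years to 2019-07-10 gives 2025-07-10.

2025-07-10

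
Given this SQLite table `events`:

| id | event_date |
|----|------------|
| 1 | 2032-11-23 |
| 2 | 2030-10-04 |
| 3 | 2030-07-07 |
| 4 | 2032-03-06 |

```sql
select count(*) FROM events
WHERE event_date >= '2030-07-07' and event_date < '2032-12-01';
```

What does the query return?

Rows in [2030-07-07, 2032-12-01): 2032-11-23, 2030-10-04, 2030-07-07, 2032-03-06 → 4 rows.

4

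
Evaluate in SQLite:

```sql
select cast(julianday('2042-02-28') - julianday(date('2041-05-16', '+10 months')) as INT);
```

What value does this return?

Adding +10 months to 2041-05-16 gives 2042-03-16.
0 days remain in February 2042 after the 28th (28 − 28).
Then 16 days into March 2042.
Total: 0 + 16 = 16.
The subtraction is earlier − later, so the result is −16 → -16.

-16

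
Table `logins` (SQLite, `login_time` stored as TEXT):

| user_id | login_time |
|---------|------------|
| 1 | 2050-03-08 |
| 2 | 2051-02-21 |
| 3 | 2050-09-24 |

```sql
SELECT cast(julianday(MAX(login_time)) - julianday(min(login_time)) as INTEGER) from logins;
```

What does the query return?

350

MIN = 2050-03-08, MAX = 2051-02-21.
23 days remain in March 2050 after the 8th (31 − 8).
Full months from April 2050 through January 2051 contribute their day counts.
Then 21 days into February 2051.
Total: 23 + 30 + 31 + 30 + 31 + 31 + 30 + 31 + 30 + 31 + 31 + 21 = 350.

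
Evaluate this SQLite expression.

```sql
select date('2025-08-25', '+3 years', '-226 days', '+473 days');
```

2029-04-29

Adding +3 years to 2025-08-25 gives 2028-08-25.
Applying '-226 days' to 2028-08-25: counting 226 days back gives 2028-01-12.
Applying '+473 days' to 2028-01-12: counting 473 days forward gives 2029-04-29.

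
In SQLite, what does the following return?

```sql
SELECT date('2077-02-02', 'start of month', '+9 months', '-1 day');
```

`start of month` rewinds 2077-02-02 to 2077-02-01.
Adding +9 months to 2077-02-01 gives 2077-11-01.
Going back 1 day from 2077-11-01 reaches 2077-10-31 (last day of October, 31 days).

2077-10-31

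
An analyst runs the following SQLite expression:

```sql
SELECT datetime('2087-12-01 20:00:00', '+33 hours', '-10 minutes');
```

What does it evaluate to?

2087-12-03 04:50:00

+33 hours from 2087-12-01 20:00:00 is 2087-12-03 05:00:00 (crosses midnight).
-10 minutes from 2087-12-03 05:00:00 is 2087-12-03 04:50:00.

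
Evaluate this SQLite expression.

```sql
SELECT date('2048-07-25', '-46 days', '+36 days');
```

2048-07-15

Applying '-46 days' to 2048-07-25: counting 46 days back gives 2048-06-09.
June 2048 has 30 days; 21 remain after the 9th, so 22 days reach 2048-07-01.
Advancing 14 more days within July lands on 2048-07-15.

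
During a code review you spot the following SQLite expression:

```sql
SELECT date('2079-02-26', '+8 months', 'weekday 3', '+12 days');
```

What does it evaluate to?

2079-11-13

Adding +8 months to 2079-02-26 gives 2079-10-26.
`weekday 3` advances to the next Wednesday; 2079-10-26 is a Thursday, so it moves forward to 2079-11-01.
Advancing 12 more days within November lands on 2079-11-13.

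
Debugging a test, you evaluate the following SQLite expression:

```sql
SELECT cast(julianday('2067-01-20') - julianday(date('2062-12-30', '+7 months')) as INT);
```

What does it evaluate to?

Adding +7 months to 2062-12-30 gives 2063-07-30.
1 day remains in July 2063 after the 30th (31 − 30).
Full months from August 2063 through December 2066 contribute their day counts.
Then 20 days into January 2067.
Total: 1 + 31 + 30 + 31 + 30 + 31 + 31 + 29 + 31 + 30 + 31 + 30 + 31 + 31 + 30 + 31 + 30 + 31 + 31 + 28 + 31 + 30 + 31 + 30 + 31 + 31 + 30 + 31 + 30 + 31 + 31 + 28 + 31 + 30 + 31 + 30 + 31 + 31 + 30 + 31 + 30 + 31 + 20 = 1270.

1270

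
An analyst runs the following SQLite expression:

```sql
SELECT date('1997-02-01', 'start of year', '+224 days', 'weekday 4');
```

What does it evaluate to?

1997-08-14

`start of year` rewinds 1997-02-01 to 1997-01-01.
Applying '+224 days' to 1997-01-01: counting 224 days forward gives 1997-08-13.
`weekday 4` advances to the next Thursday; 1997-08-13 is a Wednesday, so it moves forward to 1997-08-14.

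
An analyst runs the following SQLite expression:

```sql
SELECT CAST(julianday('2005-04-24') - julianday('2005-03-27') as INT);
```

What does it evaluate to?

4 days remain in March 2005 after the 27th (31 − 27).
Then 24 days into April 2005.
Total: 4 + 24 = 28.

28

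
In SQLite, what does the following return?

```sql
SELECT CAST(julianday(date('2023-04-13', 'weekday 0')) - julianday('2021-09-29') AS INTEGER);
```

`weekday 0` advances to the next Sunday; 2023-04-13 is a Thursday, so it moves forward to 2023-04-16.
1 day remains in September 2021 after the 29th (30 − 29).
Full months from October 2021 through March 2023 contribute their day counts.
Then 16 days into April 2023.
Total: 1 + 31 + 30 + 31 + 31 + 28 + 31 + 30 + 31 + 30 + 31 + 31 + 30 + 31 + 30 + 31 + 31 + 28 + 31 + 16 = 564.

564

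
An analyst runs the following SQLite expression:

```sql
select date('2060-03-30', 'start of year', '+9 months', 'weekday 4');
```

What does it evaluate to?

`start of year` rewinds 2060-03-30 to 2060-01-01.
Adding +9 months to 2060-01-01 gives 2060-10-01.
`weekday 4` advances to the next Thursday; 2060-10-01 is a Friday, so it moves forward to 2060-10-07.

2060-10-07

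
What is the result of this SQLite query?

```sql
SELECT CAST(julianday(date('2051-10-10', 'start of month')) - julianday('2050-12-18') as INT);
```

`start of month` rewinds 2051-10-10 to 2051-10-01.
13 days remain in December 2050 after the 18th (31 − 18).
Full months from January 2051 through September 2051 contribute their day counts.
Then 1 day into October 2051.
Total: 13 + 31 + 28 + 31 + 30 + 31 + 30 + 31 + 31 + 30 + 1 = 287.

287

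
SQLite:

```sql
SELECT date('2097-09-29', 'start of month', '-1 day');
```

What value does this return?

2097-08-31

`start of month` rewinds 2097-09-29 to 2097-09-01.
Going back 1 day from 2097-09-01 reaches 2097-08-31 (last day of August, 31 days).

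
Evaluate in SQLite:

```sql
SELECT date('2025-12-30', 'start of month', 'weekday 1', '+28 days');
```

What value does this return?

`start of month` rewinds 2025-12-30 to 2025-12-01.
`weekday 1` advances to the next Monday; 2025-12-01 is already a Monday, so it stays at 2025-12-01.
Advancing 28 more days within December lands on 2025-12-29.

2025-12-29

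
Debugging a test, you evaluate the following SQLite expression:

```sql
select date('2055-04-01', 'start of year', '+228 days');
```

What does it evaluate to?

2055-08-17

`start of year` rewinds 2055-04-01 to 2055-01-01.
Applying '+228 days' to 2055-01-01: counting 228 days forward gives 2055-08-17.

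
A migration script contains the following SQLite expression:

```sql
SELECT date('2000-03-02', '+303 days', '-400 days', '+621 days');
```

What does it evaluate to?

Applying '+303 days' to 2000-03-02: counting 303 days forward gives 2000-12-30.
Applying '-400 days' to 2000-12-30: counting 400 days back gives 1999-11-26.
Applying '+621 days' to 1999-11-26: counting 621 days forward gives 2001-08-08.

2001-08-08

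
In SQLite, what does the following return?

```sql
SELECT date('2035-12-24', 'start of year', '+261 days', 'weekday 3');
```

`start of year` rewinds 2035-12-24 to 2035-01-01.
Applying '+261 days' to 2035-01-01: counting 261 days forward gives 2035-09-19.
`weekday 3` advances to the next Wednesday; 2035-09-19 is already a Wednesday, so it stays at 2035-09-19.

2035-09-19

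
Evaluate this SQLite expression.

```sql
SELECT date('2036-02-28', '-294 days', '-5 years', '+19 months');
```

2031-12-10

Applying '-294 days' to 2036-02-28: counting 294 days back gives 2035-05-10.
Adding -5 years to 2035-05-10 gives 2030-05-10.
Adding +19 months to 2030-05-10 gives 2031-12-10.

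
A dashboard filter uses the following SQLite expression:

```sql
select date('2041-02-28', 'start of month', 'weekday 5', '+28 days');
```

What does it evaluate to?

2041-03-01

`start of month` rewinds 2041-02-28 to 2041-02-01.
`weekday 5` advances to the next Friday; 2041-02-01 is already a Friday, so it stays at 2041-02-01.
February 2041 has 28 days; 27 remain after the 1st, so 28 days reach 2041-03-01.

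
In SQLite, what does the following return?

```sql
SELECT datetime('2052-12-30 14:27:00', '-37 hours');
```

2052-12-29 01:27:00

-37 hours from 2052-12-30 14:27:00 is 2052-12-29 01:27:00 (crosses midnight).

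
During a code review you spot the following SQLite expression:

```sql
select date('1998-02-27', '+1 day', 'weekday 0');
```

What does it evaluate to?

1998-03-01

Advancing 1 more day within February lands on 1998-02-28.
`weekday 0` advances to the next Sunday; 1998-02-28 is a Saturday, so it moves forward to 1998-03-01.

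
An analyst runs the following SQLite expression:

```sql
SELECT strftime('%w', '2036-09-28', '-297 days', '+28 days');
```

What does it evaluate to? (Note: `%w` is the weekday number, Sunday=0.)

4

First apply '-297 days', '+28 days': 2036-09-28 → 2036-01-03.
2036-01-03 is a Thursday; with Sunday=0 that is 4.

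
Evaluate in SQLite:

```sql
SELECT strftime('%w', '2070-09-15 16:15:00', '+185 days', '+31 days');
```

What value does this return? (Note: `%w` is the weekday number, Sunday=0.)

0

First apply '+185 days', '+31 days': 2070-09-15 16:15:00 → 2071-04-19 16:15:00.
2071-04-19 is a Sunday; with Sunday=0 that is 0.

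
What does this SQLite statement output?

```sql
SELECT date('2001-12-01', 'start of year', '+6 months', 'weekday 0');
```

`start of year` rewinds 2001-12-01 to 2001-01-01.
Adding +6 months to 2001-01-01 gives 2001-07-01.
`weekday 0` advances to the next Sunday; 2001-07-01 is already a Sunday, so it stays at 2001-07-01.

2001-07-01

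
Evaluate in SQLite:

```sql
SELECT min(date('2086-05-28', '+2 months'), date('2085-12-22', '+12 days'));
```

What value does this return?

date('2086-05-28', '+2 months') → 2086-07-28.
date('2085-12-22', '+12 days') → 2086-01-03.
Earlier of the two is 2086-01-03.

2086-01-03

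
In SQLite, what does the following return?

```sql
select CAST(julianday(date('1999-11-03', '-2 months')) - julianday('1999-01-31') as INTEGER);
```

Adding -2 months to 1999-11-03 gives 1999-09-03.
0 days remain in January 1999 after the 31st (31 − 31).
Full months from February 1999 through August 1999 contribute their day counts.
Then 3 days into September 1999.
Total: 0 + 28 + 31 + 30 + 31 + 30 + 31 + 31 + 3 = 215.

215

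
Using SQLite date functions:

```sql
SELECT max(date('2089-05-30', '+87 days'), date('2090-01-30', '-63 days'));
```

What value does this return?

date('2089-05-30', '+87 days') → 2089-08-25.
date('2090-01-30', '-63 days') → 2089-11-28.
Later of the two is 2089-11-28.

2089-11-28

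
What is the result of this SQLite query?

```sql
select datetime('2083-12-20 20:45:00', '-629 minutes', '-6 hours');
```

629 minutes = 10h 29m; -629 minutes from 2083-12-20 20:45:00 is 2083-12-20 10:16:00.
-6 hours from 2083-12-20 10:16:00 is 2083-12-20 04:16:00.

2083-12-20 04:16:00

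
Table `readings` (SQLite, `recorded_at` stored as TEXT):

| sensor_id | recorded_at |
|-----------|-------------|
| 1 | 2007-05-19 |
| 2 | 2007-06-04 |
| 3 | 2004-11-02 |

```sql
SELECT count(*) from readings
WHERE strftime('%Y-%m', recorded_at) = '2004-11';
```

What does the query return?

1

Rows with year-month 2004-11: 2004-11-02 → 1.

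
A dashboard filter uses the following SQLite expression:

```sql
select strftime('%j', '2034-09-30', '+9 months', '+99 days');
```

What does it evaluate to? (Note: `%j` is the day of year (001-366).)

First apply '+9 months', '+99 days': 2034-09-30 → 2035-10-07.
Day-of-year for 2035-10-07: days since 2035-01-01 inclusive = 280, zero-padded to 280.

280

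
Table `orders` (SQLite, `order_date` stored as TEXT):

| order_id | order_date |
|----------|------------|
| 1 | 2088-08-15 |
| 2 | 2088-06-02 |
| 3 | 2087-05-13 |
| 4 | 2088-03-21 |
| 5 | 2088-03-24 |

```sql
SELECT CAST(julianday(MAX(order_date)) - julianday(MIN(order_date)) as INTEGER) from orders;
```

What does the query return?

MIN = 2087-05-13, MAX = 2088-08-15.
18 days remain in May 2087 after the 13th (31 − 13).
Full months from June 2087 through July 2088 contribute their day counts.
Then 15 days into August 2088.
Total: 18 + 30 + 31 + 31 + 30 + 31 + 30 + 31 + 31 + 29 + 31 + 30 + 31 + 30 + 31 + 15 = 460.

460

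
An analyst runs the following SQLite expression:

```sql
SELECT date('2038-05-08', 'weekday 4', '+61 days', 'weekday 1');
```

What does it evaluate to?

2038-07-19

`weekday 4` advances to the next Thursday; 2038-05-08 is a Saturday, so it moves forward to 2038-05-13.
Applying '+61 days' to 2038-05-13: counting 61 days forward gives 2038-07-13.
`weekday 1` advances to the next Monday; 2038-07-13 is a Tuesday, so it moves forward to 2038-07-19.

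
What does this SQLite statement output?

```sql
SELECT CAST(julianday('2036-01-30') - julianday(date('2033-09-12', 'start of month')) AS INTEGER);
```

`start of month` rewinds 2033-09-12 to 2033-09-01.
29 days remain in September 2033 after the 1st (30 − 1).
Full months from October 2033 through December 2035 contribute their day counts.
Then 30 days into January 2036.
Total: 29 + 31 + 30 + 31 + 31 + 28 + 31 + 30 + 31 + 30 + 31 + 31 + 30 + 31 + 30 + 31 + 31 + 28 + 31 + 30 + 31 + 30 + 31 + 31 + 30 + 31 + 30 + 31 + 30 = 881.

881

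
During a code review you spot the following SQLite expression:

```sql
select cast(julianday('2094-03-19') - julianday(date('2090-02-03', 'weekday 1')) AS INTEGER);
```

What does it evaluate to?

`weekday 1` advances to the next Monday; 2090-02-03 is a Friday, so it moves forward to 2090-02-06.
22 days remain in February 2090 after the 6th (28 − 6).
Full months from March 2090 through February 2094 contribute their day counts.
Then 19 days into March 2094.
Total: 22 + 31 + 30 + 31 + 30 + 31 + 31 + 30 + 31 + 30 + 31 + 31 + 28 + 31 + 30 + 31 + 30 + 31 + 31 + 30 + 31 + 30 + 31 + 31 + 29 + 31 + 30 + 31 + 30 + 31 + 31 + 30 + 31 + 30 + 31 + 31 + 28 + 31 + 30 + 31 + 30 + 31 + 31 + 30 + 31 + 30 + 31 + 31 + 28 + 19 = 1502.

1502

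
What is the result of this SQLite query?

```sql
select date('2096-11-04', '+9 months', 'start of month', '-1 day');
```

Adding +9 months to 2096-11-04 gives 2097-08-04.
`start of month` rewinds 2097-08-04 to 2097-08-01.
Going back 1 day from 2097-08-01 reaches 2097-07-31 (last day of July, 31 days).

2097-07-31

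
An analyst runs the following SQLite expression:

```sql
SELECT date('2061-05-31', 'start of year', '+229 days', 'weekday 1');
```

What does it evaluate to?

`start of year` rewinds 2061-05-31 to 2061-01-01.
Applying '+229 days' to 2061-01-01: counting 229 days forward gives 2061-08-18.
`weekday 1` advances to the next Monday; 2061-08-18 is a Thursday, so it moves forward to 2061-08-22.

2061-08-22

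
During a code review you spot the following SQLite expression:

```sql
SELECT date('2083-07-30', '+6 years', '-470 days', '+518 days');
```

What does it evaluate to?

2089-09-16

Adding +6 years to 2083-07-30 gives 2089-07-30.
Applying '-470 days' to 2089-07-30: counting 470 days back gives 2088-04-16.
Applying '+518 days' to 2088-04-16: counting 518 days forward gives 2089-09-16.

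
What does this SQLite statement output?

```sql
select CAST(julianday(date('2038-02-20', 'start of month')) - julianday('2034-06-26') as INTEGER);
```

1316

`start of month` rewinds 2038-02-20 to 2038-02-01.
4 days remain in June 2034 after the 26th (30 − 26).
Full months from July 2034 through January 2038 contribute their day counts.
Then 1 day into February 2038.
Total: 4 + 31 + 31 + 30 + 31 + 30 + 31 + 31 + 28 + 31 + 30 + 31 + 30 + 31 + 31 + 30 + 31 + 30 + 31 + 31 + 29 + 31 + 30 + 31 + 30 + 31 + 31 + 30 + 31 + 30 + 31 + 31 + 28 + 31 + 30 + 31 + 30 + 31 + 31 + 30 + 31 + 30 + 31 + 31 + 1 = 1316.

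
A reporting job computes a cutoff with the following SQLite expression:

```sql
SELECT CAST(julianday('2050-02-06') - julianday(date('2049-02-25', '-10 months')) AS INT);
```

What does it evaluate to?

652

Adding -10 months to 2049-02-25 gives 2048-04-25.
5 days remain in April 2048 after the 25th (30 − 25).
Full months from May 2048 through January 2050 contribute their day counts.
Then 6 days into February 2050.
Total: 5 + 31 + 30 + 31 + 31 + 30 + 31 + 30 + 31 + 31 + 28 + 31 + 30 + 31 + 30 + 31 + 31 + 30 + 31 + 30 + 31 + 31 + 6 = 652.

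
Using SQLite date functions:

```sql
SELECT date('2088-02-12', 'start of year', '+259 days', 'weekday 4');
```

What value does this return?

2088-09-16

`start of year` rewinds 2088-02-12 to 2088-01-01.
Applying '+259 days' to 2088-01-01: counting 259 days forward gives 2088-09-16.
`weekday 4` advances to the next Thursday; 2088-09-16 is already a Thursday, so it stays at 2088-09-16.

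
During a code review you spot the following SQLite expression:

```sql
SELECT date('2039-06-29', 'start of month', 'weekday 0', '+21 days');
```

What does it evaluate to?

2039-06-26

`start of month` rewinds 2039-06-29 to 2039-06-01.
`weekday 0` advances to the next Sunday; 2039-06-01 is a Wednesday, so it moves forward to 2039-06-05.
Advancing 21 more days within June lands on 2039-06-26.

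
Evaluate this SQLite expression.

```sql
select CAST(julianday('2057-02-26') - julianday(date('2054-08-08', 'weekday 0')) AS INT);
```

`weekday 0` advances to the next Sunday; 2054-08-08 is a Saturday, so it moves forward to 2054-08-09.
22 days remain in August 2054 after the 9th (31 − 9).
Full months from September 2054 through January 2057 contribute their day counts.
Then 26 days into February 2057.
Total: 22 + 30 + 31 + 30 + 31 + 31 + 28 + 31 + 30 + 31 + 30 + 31 + 31 + 30 + 31 + 30 + 31 + 31 + 29 + 31 + 30 + 31 + 30 + 31 + 31 + 30 + 31 + 30 + 31 + 31 + 26 = 932.

932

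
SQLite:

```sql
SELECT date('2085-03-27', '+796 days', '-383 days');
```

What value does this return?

2086-05-14

Applying '+796 days' to 2085-03-27: counting 796 days forward gives 2087-06-01.
Applying '-383 days' to 2087-06-01: counting 383 days back gives 2086-05-14.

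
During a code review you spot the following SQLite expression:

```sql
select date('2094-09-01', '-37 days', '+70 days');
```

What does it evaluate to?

Going back 1 day from 2094-09-01 reaches 2094-08-31 (last day of August, 31 days).
Going back 31 days from 2094-08-31 reaches 2094-07-31 (last day of July, 31 days).
Going back 5 days within July lands on 2094-07-26.
Applying '+70 days' to 2094-07-26: counting 70 days forward gives 2094-10-04.

2094-10-04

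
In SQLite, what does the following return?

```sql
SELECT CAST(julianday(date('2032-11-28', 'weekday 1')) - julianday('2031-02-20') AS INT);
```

`weekday 1` advances to the next Monday; 2032-11-28 is a Sunday, so it moves forward to 2032-11-29.
8 days remain in February 2031 after the 20th (28 − 20).
Full months from March 2031 through October 2032 contribute their day counts.
Then 29 days into November 2032.
Total: 8 + 31 + 30 + 31 + 30 + 31 + 31 + 30 + 31 + 30 + 31 + 31 + 29 + 31 + 30 + 31 + 30 + 31 + 31 + 30 + 31 + 29 = 648.

648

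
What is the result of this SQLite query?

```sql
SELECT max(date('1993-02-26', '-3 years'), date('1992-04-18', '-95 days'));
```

date('1993-02-26', '-3 years') → 1990-02-26.
date('1992-04-18', '-95 days') → 1992-01-14.
Later of the two is 1992-01-14.

1992-01-14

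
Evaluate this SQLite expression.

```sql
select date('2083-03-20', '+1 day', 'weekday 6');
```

Advancing 1 more day within March lands on 2083-03-21.
`weekday 6` advances to the next Saturday; 2083-03-21 is a Sunday, so it moves forward to 2083-03-27.

2083-03-27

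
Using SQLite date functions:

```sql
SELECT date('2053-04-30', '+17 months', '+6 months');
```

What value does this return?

2055-03-30

Adding +17 months to 2053-04-30 gives 2054-09-30.
Adding +6 months to 2054-09-30 gives 2055-03-30.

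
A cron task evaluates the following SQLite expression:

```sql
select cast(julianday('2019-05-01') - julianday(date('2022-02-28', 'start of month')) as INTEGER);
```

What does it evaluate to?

`start of month` rewinds 2022-02-28 to 2022-02-01.
30 days remain in May 2019 after the 1st (31 − 1).
Full months from June 2019 through January 2022 contribute their day counts.
Then 1 day into February 2022.
Total: 30 + 30 + 31 + 31 + 30 + 31 + 30 + 31 + 31 + 29 + 31 + 30 + 31 + 30 + 31 + 31 + 30 + 31 + 30 + 31 + 31 + 28 + 31 + 30 + 31 + 30 + 31 + 31 + 30 + 31 + 30 + 31 + 31 + 1 = 1007.
The subtraction is earlier − later, so the result is −1007 → -1007.

-1007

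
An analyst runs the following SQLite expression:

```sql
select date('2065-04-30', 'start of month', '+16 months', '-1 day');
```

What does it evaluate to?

2066-07-31

`start of month` rewinds 2065-04-30 to 2065-04-01.
Adding +16 months to 2065-04-01 gives 2066-08-01.
Going back 1 day from 2066-08-01 reaches 2066-07-31 (last day of July, 31 days).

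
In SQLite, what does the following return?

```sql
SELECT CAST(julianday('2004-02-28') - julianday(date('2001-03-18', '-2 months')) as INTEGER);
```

1136

Adding -2 months to 2001-03-18 gives 2001-01-18.
13 days remain in January 2001 after the 18th (31 − 18).
Full months from February 2001 through January 2004 contribute their day counts.
Then 28 days into February 2004.
Total: 13 + 28 + 31 + 30 + 31 + 30 + 31 + 31 + 30 + 31 + 30 + 31 + 31 + 28 + 31 + 30 + 31 + 30 + 31 + 31 + 30 + 31 + 30 + 31 + 31 + 28 + 31 + 30 + 31 + 30 + 31 + 31 + 30 + 31 + 30 + 31 + 31 + 28 = 1136.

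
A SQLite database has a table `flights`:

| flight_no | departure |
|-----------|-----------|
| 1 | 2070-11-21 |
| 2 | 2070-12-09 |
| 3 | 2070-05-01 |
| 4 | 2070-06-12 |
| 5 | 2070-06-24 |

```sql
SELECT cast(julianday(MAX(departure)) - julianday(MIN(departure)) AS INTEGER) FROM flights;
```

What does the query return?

MIN = 2070-05-01, MAX = 2070-12-09.
30 days remain in May 2070 after the 1st (31 − 1).
Full months from June 2070 through November 2070 contribute their day counts.
Then 9 days into December 2070.
Total: 30 + 30 + 31 + 31 + 30 + 31 + 30 + 9 = 222.

222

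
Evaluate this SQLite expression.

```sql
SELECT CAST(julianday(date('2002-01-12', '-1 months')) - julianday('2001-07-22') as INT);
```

Adding -1 month to 2002-01-12 gives 2001-12-12.
9 days remain in July 2001 after the 22nd (31 − 22).
August 2001: 31 days.
September 2001: 30 days.
October 2001: 31 days.
November 2001: 30 days.
Then 12 days into December 2001.
Total: 9 + 31 + 30 + 31 + 30 + 12 = 143.

143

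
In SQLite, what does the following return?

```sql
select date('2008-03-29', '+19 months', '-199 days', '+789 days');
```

Adding +19 months to 2008-03-29 gives 2009-10-29.
Applying '-199 days' to 2009-10-29: counting 199 days back gives 2009-04-13.
Applying '+789 days' to 2009-04-13: counting 789 days forward gives 2011-06-11.

2011-06-11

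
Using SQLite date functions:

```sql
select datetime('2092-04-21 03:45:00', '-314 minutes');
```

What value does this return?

314 minutes = 5h 14m; -314 minutes from 2092-04-21 03:45:00 is 2092-04-20 22:31:00 (crosses midnight).

2092-04-20 22:31:00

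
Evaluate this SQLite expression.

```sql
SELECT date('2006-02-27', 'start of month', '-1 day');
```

`start of month` rewinds 2006-02-27 to 2006-02-01.
Going back 1 day from 2006-02-01 reaches 2006-01-31 (last day of January, 31 days).

2006-01-31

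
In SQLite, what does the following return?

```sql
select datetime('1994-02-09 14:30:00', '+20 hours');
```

1994-02-10 10:30:00

+20 hours from 1994-02-09 14:30:00 is 1994-02-10 10:30:00 (crosses midnight).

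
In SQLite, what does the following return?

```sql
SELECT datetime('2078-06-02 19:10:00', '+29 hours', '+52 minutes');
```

2078-06-04 01:02:00

+29 hours from 2078-06-02 19:10:00 is 2078-06-04 00:10:00 (crosses midnight).
+52 minutes from 2078-06-04 00:10:00 is 2078-06-04 01:02:00.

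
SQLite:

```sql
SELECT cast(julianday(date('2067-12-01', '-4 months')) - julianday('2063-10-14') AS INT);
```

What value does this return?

Adding -4 months to 2067-12-01 gives 2067-08-01.
17 days remain in October 2063 after the 14th (31 − 14).
Full months from November 2063 through July 2067 contribute their day counts.
Then 1 day into August 2067.
Total: 17 + 30 + 31 + 31 + 29 + 31 + 30 + 31 + 30 + 31 + 31 + 30 + 31 + 30 + 31 + 31 + 28 + 31 + 30 + 31 + 30 + 31 + 31 + 30 + 31 + 30 + 31 + 31 + 28 + 31 + 30 + 31 + 30 + 31 + 31 + 30 + 31 + 30 + 31 + 31 + 28 + 31 + 30 + 31 + 30 + 31 + 1 = 1387.

1387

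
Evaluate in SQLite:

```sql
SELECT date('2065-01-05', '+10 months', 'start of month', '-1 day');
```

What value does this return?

2065-10-31

Adding +10 months to 2065-01-05 gives 2065-11-05.
`start of month` rewinds 2065-11-05 to 2065-11-01.
Going back 1 day from 2065-11-01 reaches 2065-10-31 (last day of October, 31 days).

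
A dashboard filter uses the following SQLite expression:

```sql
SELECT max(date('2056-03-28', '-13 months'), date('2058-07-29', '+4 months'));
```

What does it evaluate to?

2058-11-29

date('2056-03-28', '-13 months') → 2055-02-28.
date('2058-07-29', '+4 months') → 2058-11-29.
Later of the two is 2058-11-29.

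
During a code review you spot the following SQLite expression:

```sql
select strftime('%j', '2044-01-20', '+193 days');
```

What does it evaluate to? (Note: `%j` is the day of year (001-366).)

First apply '+193 days': 2044-01-20 → 2044-07-31.
Day-of-year for 2044-07-31: days since 2044-01-01 inclusive = 213, zero-padded to 213.

213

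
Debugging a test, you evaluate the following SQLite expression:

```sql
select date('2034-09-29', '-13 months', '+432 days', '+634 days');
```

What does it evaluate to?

2036-07-30

Adding -13 months to 2034-09-29 gives 2033-08-29.
Applying '+432 days' to 2033-08-29: counting 432 days forward gives 2034-11-04.
Applying '+634 days' to 2034-11-04: counting 634 days forward gives 2036-07-30.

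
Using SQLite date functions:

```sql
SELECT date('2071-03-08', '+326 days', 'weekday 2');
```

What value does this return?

2072-02-02

Applying '+326 days' to 2071-03-08: counting 326 days forward gives 2072-01-28.
`weekday 2` advances to the next Tuesday; 2072-01-28 is a Thursday, so it moves forward to 2072-02-02.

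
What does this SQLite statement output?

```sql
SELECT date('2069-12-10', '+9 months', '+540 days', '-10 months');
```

Adding +9 months to 2069-12-10 gives 2070-09-10.
Applying '+540 days' to 2070-09-10: counting 540 days forward gives 2072-03-03.
Adding -10 months to 2072-03-03 gives 2071-05-03.

2071-05-03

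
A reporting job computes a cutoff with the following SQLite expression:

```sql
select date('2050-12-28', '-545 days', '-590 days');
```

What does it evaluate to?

2047-11-19

Applying '-545 days' to 2050-12-28: counting 545 days back gives 2049-07-01.
Applying '-590 days' to 2049-07-01: counting 590 days back gives 2047-11-19.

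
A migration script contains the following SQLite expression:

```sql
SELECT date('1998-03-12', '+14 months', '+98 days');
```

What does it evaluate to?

1999-08-18

Adding +14 months to 1998-03-12 gives 1999-05-12.
Applying '+98 days' to 1999-05-12: counting 98 days forward gives 1999-08-18.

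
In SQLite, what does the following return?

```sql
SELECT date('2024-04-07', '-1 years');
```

2023-04-07

Adding -1 year to 2024-04-07 gives 2023-04-07.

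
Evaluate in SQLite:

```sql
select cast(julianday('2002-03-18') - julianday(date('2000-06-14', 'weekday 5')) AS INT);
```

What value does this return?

`weekday 5` advances to the next Friday; 2000-06-14 is a Wednesday, so it moves forward to 2000-06-16.
14 days remain in June 2000 after the 16th (30 − 16).
Full months from July 2000 through February 2002 contribute their day counts.
Then 18 days into March 2002.
Total: 14 + 31 + 31 + 30 + 31 + 30 + 31 + 31 + 28 + 31 + 30 + 31 + 30 + 31 + 31 + 30 + 31 + 30 + 31 + 31 + 28 + 18 = 640.

640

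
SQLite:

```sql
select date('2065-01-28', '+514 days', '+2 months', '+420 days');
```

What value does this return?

2067-10-20

Applying '+514 days' to 2065-01-28: counting 514 days forward gives 2066-06-26.
Adding +2 months to 2066-06-26 gives 2066-08-26.
Applying '+420 days' to 2066-08-26: counting 420 days forward gives 2067-10-20.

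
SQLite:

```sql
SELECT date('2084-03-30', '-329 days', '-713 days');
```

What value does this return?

Applying '-329 days' to 2084-03-30: counting 329 days back gives 2083-05-06.
Applying '-713 days' to 2083-05-06: counting 713 days back gives 2081-05-23.

2081-05-23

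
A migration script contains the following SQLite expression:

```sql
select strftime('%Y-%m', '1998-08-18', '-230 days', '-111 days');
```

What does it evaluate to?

1997-09

First apply '-230 days', '-111 days': 1998-08-18 → 1997-09-11.
`%Y-%m` extracts the year-month: 1997-09.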